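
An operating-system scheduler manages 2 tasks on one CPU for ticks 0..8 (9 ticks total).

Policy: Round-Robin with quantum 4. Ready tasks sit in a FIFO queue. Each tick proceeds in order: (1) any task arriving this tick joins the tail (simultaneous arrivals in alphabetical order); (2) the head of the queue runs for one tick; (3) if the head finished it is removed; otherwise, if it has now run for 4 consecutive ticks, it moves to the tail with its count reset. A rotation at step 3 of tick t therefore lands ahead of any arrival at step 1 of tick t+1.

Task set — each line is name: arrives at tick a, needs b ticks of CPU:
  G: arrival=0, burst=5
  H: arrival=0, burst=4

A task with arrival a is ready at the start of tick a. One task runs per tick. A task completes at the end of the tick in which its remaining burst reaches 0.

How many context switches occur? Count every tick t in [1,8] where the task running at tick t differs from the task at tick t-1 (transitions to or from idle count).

t=0: queue=[G,H] q_used=0 → run G
t=1: queue=[G,H] q_used=1 → run G
t=2: queue=[G,H] q_used=2 → run G
t=3: queue=[G,H] q_used=3 → run G
t=4: queue=[H,G] q_used=0 → run H
t=5: queue=[H,G] q_used=1 → run H
t=6: queue=[H,G] q_used=2 → run H
t=7: queue=[H,G] q_used=3 → run H
t=8: queue=[G] q_used=0 → run G

context switches = 2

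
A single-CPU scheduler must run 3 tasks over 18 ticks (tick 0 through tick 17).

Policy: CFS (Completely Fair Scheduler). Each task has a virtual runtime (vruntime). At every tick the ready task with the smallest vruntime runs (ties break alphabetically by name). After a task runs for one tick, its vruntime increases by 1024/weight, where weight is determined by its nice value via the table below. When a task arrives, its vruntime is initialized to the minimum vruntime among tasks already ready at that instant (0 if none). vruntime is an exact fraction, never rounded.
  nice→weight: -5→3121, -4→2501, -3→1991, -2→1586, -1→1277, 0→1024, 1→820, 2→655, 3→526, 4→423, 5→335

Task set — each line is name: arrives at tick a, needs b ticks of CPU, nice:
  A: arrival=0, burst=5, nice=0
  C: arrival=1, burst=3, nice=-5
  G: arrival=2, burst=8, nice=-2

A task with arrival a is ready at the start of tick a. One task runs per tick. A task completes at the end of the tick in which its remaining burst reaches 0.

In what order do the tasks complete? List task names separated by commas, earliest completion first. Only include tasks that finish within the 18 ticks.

t=0: vr[A=0] → run A
t=1: vr[A=1 C=1] → run A
t=2: vr[A=2 C=1 G=1] → run C
t=3: vr[A=2 C=4145/3121 G=1] → run G
t=4: vr[A=2 C=4145/3121 G=1305/793] → run C
t=5: vr[A=2 C=5169/3121 G=1305/793] → run G
t=6: vr[A=2 C=5169/3121 G=1817/793] → run C
t=7: vr[A=2 G=1817/793] → run A
t=8: vr[A=3 G=1817/793] → run G
t=9: vr[A=3 G=2329/793] → run G
t=10: vr[A=3 G=2841/793] → run A
t=11: vr[A=4 G=2841/793] → run G
t=12: vr[A=4 G=3353/793] → run A
t=13: vr[G=3353/793] → run G
t=14: vr[G=3865/793] → run G
t=15: vr[G=4377/793] → run G
t=16: (idle)
t=17: (idle)

completion order = C, A, G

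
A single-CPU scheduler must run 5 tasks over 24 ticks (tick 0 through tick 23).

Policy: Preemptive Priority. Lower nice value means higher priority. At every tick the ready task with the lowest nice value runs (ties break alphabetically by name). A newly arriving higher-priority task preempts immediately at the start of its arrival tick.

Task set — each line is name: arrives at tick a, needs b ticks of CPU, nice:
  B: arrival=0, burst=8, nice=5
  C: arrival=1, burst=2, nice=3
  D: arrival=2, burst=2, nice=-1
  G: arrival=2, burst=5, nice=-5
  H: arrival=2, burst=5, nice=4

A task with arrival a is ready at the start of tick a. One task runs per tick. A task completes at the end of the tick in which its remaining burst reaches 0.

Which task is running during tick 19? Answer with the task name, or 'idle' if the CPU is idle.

t=0: ready={B} → run B
t=1: ready={B,C} → run C
t=2: ready={B,C,D,G,H} → run G
t=3: ready={B,C,D,G,H} → run G
t=4: ready={B,C,D,G,H} → run G
t=5: ready={B,C,D,G,H} → run G
t=6: ready={B,C,D,G,H} → run G
t=7: ready={B,C,D,H} → run D
t=8: ready={B,C,D,H} → run D
t=9: ready={B,C,H} → run C
t=10: ready={B,H} → run H
t=11: ready={B,H} → run H
t=12: ready={B,H} → run H
t=13: ready={B,H} → run H
t=14: ready={B,H} → run H
t=15: ready={B} → run B
t=16: ready={B} → run B
t=17: ready={B} → run B
t=18: ready={B} → run B
t=19: ready={B} → run B
t=20: ready={B} → run B
t=21: ready={B} → run B
t=22: (idle)
t=23: (idle)

running at tick 19 = B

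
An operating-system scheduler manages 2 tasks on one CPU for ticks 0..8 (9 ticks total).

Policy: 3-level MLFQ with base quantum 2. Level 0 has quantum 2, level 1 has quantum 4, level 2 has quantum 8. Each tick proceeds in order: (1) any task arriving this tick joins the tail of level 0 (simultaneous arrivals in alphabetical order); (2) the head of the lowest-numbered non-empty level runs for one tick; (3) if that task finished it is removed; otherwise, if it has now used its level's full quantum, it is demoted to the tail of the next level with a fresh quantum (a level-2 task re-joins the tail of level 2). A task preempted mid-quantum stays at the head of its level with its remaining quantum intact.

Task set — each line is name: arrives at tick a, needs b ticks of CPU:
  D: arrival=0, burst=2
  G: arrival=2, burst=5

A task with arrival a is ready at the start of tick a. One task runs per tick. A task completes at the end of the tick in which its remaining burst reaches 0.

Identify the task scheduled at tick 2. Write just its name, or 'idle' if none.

running at tick 2 = G

t=0: L0/L1/L2 = D/-/- → run D
t=1: L0/L1/L2 = D/-/- → run D
t=2: L0/L1/L2 = G/-/- → run G
t=3: L0/L1/L2 = G/-/- → run G
t=4: L0/L1/L2 = -/G/- → run G
t=5: L0/L1/L2 = -/G/- → run G
t=6: L0/L1/L2 = -/G/- → run G
t=7: (idle)
t=8: (idle)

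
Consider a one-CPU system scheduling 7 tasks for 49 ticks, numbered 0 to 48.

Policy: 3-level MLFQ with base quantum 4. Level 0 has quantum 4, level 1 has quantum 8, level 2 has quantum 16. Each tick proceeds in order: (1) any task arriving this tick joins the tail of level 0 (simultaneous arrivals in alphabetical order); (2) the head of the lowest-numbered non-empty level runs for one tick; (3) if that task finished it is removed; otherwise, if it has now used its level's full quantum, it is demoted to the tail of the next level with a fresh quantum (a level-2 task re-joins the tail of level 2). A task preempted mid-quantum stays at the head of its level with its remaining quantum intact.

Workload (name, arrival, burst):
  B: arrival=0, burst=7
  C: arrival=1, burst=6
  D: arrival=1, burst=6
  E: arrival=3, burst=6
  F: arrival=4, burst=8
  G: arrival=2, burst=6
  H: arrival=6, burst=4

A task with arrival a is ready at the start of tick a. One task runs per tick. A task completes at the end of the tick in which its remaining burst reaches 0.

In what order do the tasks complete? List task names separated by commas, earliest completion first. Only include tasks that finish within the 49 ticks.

t=0: L0/L1/L2 = B/-/- → run B
t=1: L0/L1/L2 = BCD/-/- → run B
t=2: L0/L1/L2 = BCDG/-/- → run B
t=3: L0/L1/L2 = BCDGE/-/- → run B
t=4: L0/L1/L2 = CDGEF/B/- → run C
t=5: L0/L1/L2 = CDGEF/B/- → run C
t=6: L0/L1/L2 = CDGEFH/B/- → run C
t=7: L0/L1/L2 = CDGEFH/B/- → run C
t=8: L0/L1/L2 = DGEFH/BC/- → run D
t=9: L0/L1/L2 = DGEFH/BC/- → run D
t=10: L0/L1/L2 = DGEFH/BC/- → run D
t=11: L0/L1/L2 = DGEFH/BC/- → run D
t=12: L0/L1/L2 = GEFH/BCD/- → run G
t=13: L0/L1/L2 = GEFH/BCD/- → run G
t=14: L0/L1/L2 = GEFH/BCD/- → run G
t=15: L0/L1/L2 = GEFH/BCD/- → run G
t=16: L0/L1/L2 = EFH/BCDG/- → run E
t=17: L0/L1/L2 = EFH/BCDG/- → run E
t=18: L0/L1/L2 = EFH/BCDG/- → run E
t=19: L0/L1/L2 = EFH/BCDG/- → run E
t=20: L0/L1/L2 = FH/BCDGE/- → run F
t=21: L0/L1/L2 = FH/BCDGE/- → run F
t=22: L0/L1/L2 = FH/BCDGE/- → run F
t=23: L0/L1/L2 = FH/BCDGE/- → run F
t=24: L0/L1/L2 = H/BCDGEF/- → run H
t=25: L0/L1/L2 = H/BCDGEF/- → run H
t=26: L0/L1/L2 = H/BCDGEF/- → run H
t=27: L0/L1/L2 = H/BCDGEF/- → run H
t=28: L0/L1/L2 = -/BCDGEF/- → run B
t=29: L0/L1/L2 = -/BCDGEF/- → run B
t=30: L0/L1/L2 = -/BCDGEF/- → run B
t=31: L0/L1/L2 = -/CDGEF/- → run C
t=32: L0/L1/L2 = -/CDGEF/- → run C
t=33: L0/L1/L2 = -/DGEF/- → run D
t=34: L0/L1/L2 = -/DGEF/- → run D
t=35: L0/L1/L2 = -/GEF/- → run G
t=36: L0/L1/L2 = -/GEF/- → run G
t=37: L0/L1/L2 = -/EF/- → run E
t=38: L0/L1/L2 = -/EF/- → run E
t=39: L0/L1/L2 = -/F/- → run F
t=40: L0/L1/L2 = -/F/- → run F
t=41: L0/L1/L2 = -/F/- → run F
t=42: L0/L1/L2 = -/F/- → run F
t=43: (idle)
t=44: (idle)
t=45: (idle)
t=46: (idle)
t=47: (idle)
t=48: (idle)

completion order = H, B, C, D, G, E, F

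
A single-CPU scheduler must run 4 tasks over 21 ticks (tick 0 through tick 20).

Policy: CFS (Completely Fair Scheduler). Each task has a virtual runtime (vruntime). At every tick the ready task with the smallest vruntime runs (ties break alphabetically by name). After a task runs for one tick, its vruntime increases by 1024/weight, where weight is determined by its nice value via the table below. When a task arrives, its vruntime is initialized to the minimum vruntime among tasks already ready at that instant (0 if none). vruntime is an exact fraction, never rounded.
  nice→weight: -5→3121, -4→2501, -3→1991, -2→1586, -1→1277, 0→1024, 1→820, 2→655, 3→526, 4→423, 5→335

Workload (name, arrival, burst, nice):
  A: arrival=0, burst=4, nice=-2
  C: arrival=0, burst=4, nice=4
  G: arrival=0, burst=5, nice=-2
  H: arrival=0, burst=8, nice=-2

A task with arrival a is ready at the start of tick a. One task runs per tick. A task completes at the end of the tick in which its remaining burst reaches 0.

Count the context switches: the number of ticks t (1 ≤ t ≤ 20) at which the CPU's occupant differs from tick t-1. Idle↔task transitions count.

t=0: vr[A=0 C=0 G=0 H=0] → run A
t=1: vr[A=512/793 C=0 G=0 H=0] → run C
t=2: vr[A=512/793 C=1024/423 G=0 H=0] → run G
t=3: vr[A=512/793 C=1024/423 G=512/793 H=0] → run H
t=4: vr[A=512/793 C=1024/423 G=512/793 H=512/793] → run A
t=5: vr[A=1024/793 C=1024/423 G=512/793 H=512/793] → run G
t=6: vr[A=1024/793 C=1024/423 G=1024/793 H=512/793] → run H
t=7: vr[A=1024/793 C=1024/423 G=1024/793 H=1024/793] → run A
t=8: vr[A=1536/793 C=1024/423 G=1024/793 H=1024/793] → run G
t=9: vr[A=1536/793 C=1024/423 G=1536/793 H=1024/793] → run H
t=10: vr[A=1536/793 C=1024/423 G=1536/793 H=1536/793] → run A
t=11: vr[C=1024/423 G=1536/793 H=1536/793] → run G
t=12: vr[C=1024/423 G=2048/793 H=1536/793] → run H
t=13: vr[C=1024/423 G=2048/793 H=2048/793] → run C
t=14: vr[C=2048/423 G=2048/793 H=2048/793] → run G
t=15: vr[C=2048/423 H=2048/793] → run H
t=16: vr[C=2048/423 H=2560/793] → run H
t=17: vr[C=2048/423 H=3072/793] → run H
t=18: vr[C=2048/423 H=3584/793] → run H
t=19: vr[C=2048/423] → run C
t=20: vr[C=1024/141] → run C

context switches = 16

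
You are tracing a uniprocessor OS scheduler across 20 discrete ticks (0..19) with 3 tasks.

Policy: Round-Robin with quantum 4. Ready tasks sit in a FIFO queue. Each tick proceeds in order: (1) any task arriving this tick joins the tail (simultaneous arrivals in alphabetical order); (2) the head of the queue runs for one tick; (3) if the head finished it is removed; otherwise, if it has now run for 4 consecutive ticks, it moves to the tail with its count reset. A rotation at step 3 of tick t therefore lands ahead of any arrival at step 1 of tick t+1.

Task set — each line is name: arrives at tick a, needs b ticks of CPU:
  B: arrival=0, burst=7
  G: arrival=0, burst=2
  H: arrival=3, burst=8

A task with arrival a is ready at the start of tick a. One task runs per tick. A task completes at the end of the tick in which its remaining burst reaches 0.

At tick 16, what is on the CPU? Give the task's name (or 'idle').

t=0: queue=[B,G] q_used=0 → run B
t=1: queue=[B,G] q_used=1 → run B
t=2: queue=[B,G] q_used=2 → run B
t=3: queue=[B,G,H] q_used=3 → run B
t=4: queue=[G,H,B] q_used=0 → run G
t=5: queue=[G,H,B] q_used=1 → run G
t=6: queue=[H,B] q_used=0 → run H
t=7: queue=[H,B] q_used=1 → run H
t=8: queue=[H,B] q_used=2 → run H
t=9: queue=[H,B] q_used=3 → run H
t=10: queue=[B,H] q_used=0 → run B
t=11: queue=[B,H] q_used=1 → run B
t=12: queue=[B,H] q_used=2 → run B
t=13: queue=[H] q_used=0 → run H
t=14: queue=[H] q_used=1 → run H
t=15: queue=[H] q_used=2 → run H
t=16: queue=[H] q_used=3 → run H
t=17: (idle)
t=18: (idle)
t=19: (idle)

running at tick 16 = H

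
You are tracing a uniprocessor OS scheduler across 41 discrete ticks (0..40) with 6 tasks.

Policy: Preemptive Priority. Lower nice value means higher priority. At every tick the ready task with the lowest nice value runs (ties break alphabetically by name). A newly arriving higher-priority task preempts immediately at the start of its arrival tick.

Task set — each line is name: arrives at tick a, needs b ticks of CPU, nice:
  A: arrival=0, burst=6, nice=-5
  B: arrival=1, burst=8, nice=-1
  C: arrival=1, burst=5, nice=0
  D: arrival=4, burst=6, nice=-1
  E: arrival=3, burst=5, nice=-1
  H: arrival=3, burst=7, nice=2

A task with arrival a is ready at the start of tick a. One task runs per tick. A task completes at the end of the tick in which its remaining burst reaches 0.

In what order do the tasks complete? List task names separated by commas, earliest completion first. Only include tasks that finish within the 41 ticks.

completion order = A, B, D, E, C, H

t=0: ready={A} → run A
t=1: ready={A,B,C} → run A
t=2: ready={A,B,C} → run A
t=3: ready={A,B,C,E,H} → run A
t=4: ready={A,B,C,D,E,H} → run A
t=5: ready={A,B,C,D,E,H} → run A
t=6: ready={B,C,D,E,H} → run B
t=7: ready={B,C,D,E,H} → run B
t=8: ready={B,C,D,E,H} → run B
t=9: ready={B,C,D,E,H} → run B
t=10: ready={B,C,D,E,H} → run B
t=11: ready={B,C,D,E,H} → run B
t=12: ready={B,C,D,E,H} → run B
t=13: ready={B,C,D,E,H} → run B
t=14: ready={C,D,E,H} → run D
t=15: ready={C,D,E,H} → run D
t=16: ready={C,D,E,H} → run D
t=17: ready={C,D,E,H} → run D
t=18: ready={C,D,E,H} → run D
t=19: ready={C,D,E,H} → run D
t=20: ready={C,E,H} → run E
t=21: ready={C,E,H} → run E
t=22: ready={C,E,H} → run E
t=23: ready={C,E,H} → run E
t=24: ready={C,E,H} → run E
t=25: ready={C,H} → run C
t=26: ready={C,H} → run C
t=27: ready={C,H} → run C
t=28: ready={C,H} → run C
t=29: ready={C,H} → run C
t=30: ready={H} → run H
t=31: ready={H} → run H
t=32: ready={H} → run H
t=33: ready={H} → run H
t=34: ready={H} → run H
t=35: ready={H} → run H
t=36: ready={H} → run H
t=37: (idle)
t=38: (idle)
t=39: (idle)
t=40: (idle)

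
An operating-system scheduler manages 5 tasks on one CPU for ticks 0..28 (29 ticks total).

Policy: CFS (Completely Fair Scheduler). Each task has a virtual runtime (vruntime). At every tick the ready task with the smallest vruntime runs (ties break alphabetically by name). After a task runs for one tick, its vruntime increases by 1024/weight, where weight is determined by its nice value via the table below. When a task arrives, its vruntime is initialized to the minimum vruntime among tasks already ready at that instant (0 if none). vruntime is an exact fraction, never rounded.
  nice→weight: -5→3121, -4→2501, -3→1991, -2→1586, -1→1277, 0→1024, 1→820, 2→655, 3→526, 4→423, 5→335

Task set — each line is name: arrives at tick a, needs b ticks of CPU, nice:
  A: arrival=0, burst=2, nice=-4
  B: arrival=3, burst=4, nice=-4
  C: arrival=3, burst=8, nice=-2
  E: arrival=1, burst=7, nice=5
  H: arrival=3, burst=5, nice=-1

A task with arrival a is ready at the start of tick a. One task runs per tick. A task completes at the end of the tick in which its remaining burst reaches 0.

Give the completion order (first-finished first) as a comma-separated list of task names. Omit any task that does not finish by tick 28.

t=0: vr[A=0] → run A
t=1: vr[A=1024/2501 E=1024/2501] → run A
t=2: vr[E=1024/2501] → run E
t=3: vr[B=2904064/837835 C=2904064/837835 E=2904064/837835 H=2904064/837835] → run B
t=4: vr[B=3247104/837835 C=2904064/837835 E=2904064/837835 H=2904064/837835] → run C
t=5: vr[B=3247104/837835 C=44785152/10891855 E=2904064/837835 H=2904064/837835] → run E
t=6: vr[B=3247104/837835 C=44785152/10891855 E=5465088/837835 H=2904064/837835] → run H
t=7: vr[B=3247104/837835 C=44785152/10891855 E=5465088/837835 H=4566432768/1069915295] → run B
t=8: vr[B=3590144/837835 C=44785152/10891855 E=5465088/837835 H=4566432768/1069915295] → run C
t=9: vr[B=3590144/837835 C=51817472/10891855 E=5465088/837835 H=4566432768/1069915295] → run H
t=10: vr[B=3590144/837835 C=51817472/10891855 E=5465088/837835 H=5424375808/1069915295] → run B
t=11: vr[B=3933184/837835 C=51817472/10891855 E=5465088/837835 H=5424375808/1069915295] → run B
t=12: vr[C=51817472/10891855 E=5465088/837835 H=5424375808/1069915295] → run C
t=13: vr[C=58849792/10891855 E=5465088/837835 H=5424375808/1069915295] → run H
t=14: vr[C=58849792/10891855 E=5465088/837835 H=6282318848/1069915295] → run C
t=15: vr[C=65882112/10891855 E=5465088/837835 H=6282318848/1069915295] → run H
t=16: vr[C=65882112/10891855 E=5465088/837835 H=7140261888/1069915295] → run C
t=17: vr[C=72914432/10891855 E=5465088/837835 H=7140261888/1069915295] → run E
t=18: vr[C=72914432/10891855 E=8026112/837835 H=7140261888/1069915295] → run H
t=19: vr[C=72914432/10891855 E=8026112/837835] → run C
t=20: vr[C=79946752/10891855 E=8026112/837835] → run C
t=21: vr[C=86979072/10891855 E=8026112/837835] → run C
t=22: vr[E=8026112/837835] → run E
t=23: vr[E=10587136/837835] → run E
t=24: vr[E=2629632/167567] → run E
t=25: vr[E=15709184/837835] → run E
t=26: (idle)
t=27: (idle)
t=28: (idle)

completion order = A, B, H, C, E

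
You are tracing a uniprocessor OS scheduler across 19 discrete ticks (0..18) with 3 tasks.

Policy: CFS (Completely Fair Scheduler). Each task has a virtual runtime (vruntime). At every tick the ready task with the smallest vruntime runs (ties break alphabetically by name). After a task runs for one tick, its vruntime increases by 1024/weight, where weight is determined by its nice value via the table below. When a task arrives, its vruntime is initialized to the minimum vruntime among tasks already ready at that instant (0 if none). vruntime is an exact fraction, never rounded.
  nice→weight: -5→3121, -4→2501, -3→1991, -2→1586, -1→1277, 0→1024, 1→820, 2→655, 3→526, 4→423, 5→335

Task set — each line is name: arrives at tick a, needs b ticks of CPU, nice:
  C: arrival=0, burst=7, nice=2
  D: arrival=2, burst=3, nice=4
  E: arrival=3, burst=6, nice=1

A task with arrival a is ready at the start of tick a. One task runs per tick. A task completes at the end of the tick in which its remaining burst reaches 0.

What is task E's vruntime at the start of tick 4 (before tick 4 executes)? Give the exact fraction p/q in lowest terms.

vruntime(E, start of tick 4) = 2048/655

t=0: vr[C=0] → run C
t=1: vr[C=1024/655] → run C
t=2: vr[C=2048/655 D=2048/655] → run C
t=3: vr[C=3072/655 D=2048/655 E=2048/655] → run D
t=4: vr[C=3072/655 D=1537024/277065 E=2048/655] → run E
t=5: vr[C=3072/655 D=1537024/277065 E=117504/26855] → run E
t=6: vr[C=3072/655 D=1537024/277065 E=30208/5371] → run C
t=7: vr[C=4096/655 D=1537024/277065 E=30208/5371] → run D
t=8: vr[C=4096/655 D=2207744/277065 E=30208/5371] → run E
t=9: vr[C=4096/655 D=2207744/277065 E=184576/26855] → run C
t=10: vr[C=1024/131 D=2207744/277065 E=184576/26855] → run E
t=11: vr[C=1024/131 D=2207744/277065 E=218112/26855] → run C
t=12: vr[C=6144/655 D=2207744/277065 E=218112/26855] → run D
t=13: vr[C=6144/655 E=218112/26855] → run E
t=14: vr[C=6144/655 E=251648/26855] → run E
t=15: vr[C=6144/655] → run C
t=16: (idle)
t=17: (idle)
t=18: (idle)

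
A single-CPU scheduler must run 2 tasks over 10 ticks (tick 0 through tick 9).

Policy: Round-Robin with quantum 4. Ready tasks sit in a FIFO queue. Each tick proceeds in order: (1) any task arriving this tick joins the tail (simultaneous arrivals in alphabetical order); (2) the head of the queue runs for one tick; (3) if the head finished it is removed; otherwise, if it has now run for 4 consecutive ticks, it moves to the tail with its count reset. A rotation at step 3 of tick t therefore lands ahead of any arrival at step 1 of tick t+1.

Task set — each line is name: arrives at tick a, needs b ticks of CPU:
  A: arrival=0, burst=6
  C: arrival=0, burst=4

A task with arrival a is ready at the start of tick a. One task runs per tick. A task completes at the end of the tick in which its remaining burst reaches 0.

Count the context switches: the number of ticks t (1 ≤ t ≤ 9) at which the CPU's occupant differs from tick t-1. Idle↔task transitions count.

context switches = 2

t=0: queue=[A,C] q_used=0 → run A
t=1: queue=[A,C] q_used=1 → run A
t=2: queue=[A,C] q_used=2 → run A
t=3: queue=[A,C] q_used=3 → run A
t=4: queue=[C,A] q_used=0 → run C
t=5: queue=[C,A] q_used=1 → run C
t=6: queue=[C,A] q_used=2 → run C
t=7: queue=[C,A] q_used=3 → run C
t=8: queue=[A] q_used=0 → run A
t=9: queue=[A] q_used=1 → run A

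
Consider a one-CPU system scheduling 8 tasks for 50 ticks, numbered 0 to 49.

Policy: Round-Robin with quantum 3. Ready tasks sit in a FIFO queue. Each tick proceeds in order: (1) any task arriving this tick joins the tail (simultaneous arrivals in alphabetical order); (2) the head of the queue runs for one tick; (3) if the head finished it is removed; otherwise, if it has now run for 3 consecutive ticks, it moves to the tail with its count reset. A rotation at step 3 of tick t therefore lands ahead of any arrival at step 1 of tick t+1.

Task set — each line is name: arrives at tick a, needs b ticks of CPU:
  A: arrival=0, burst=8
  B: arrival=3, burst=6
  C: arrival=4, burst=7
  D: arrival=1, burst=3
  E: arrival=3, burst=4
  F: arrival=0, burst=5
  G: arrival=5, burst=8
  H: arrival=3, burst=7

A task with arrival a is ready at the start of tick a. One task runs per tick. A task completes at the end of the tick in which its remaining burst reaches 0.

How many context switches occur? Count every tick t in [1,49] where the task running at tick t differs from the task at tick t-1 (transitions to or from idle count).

t=0: queue=[A,F] q_used=0 → run A
t=1: queue=[A,F,D] q_used=1 → run A
t=2: queue=[A,F,D] q_used=2 → run A
t=3: queue=[F,D,A,B,E,H] q_used=0 → run F
t=4: queue=[F,D,A,B,E,H,C] q_used=1 → run F
t=5: queue=[F,D,A,B,E,H,C,G] q_used=2 → run F
t=6: queue=[D,A,B,E,H,C,G,F] q_used=0 → run D
t=7: queue=[D,A,B,E,H,C,G,F] q_used=1 → run D
t=8: queue=[D,A,B,E,H,C,G,F] q_used=2 → run D
t=9: queue=[A,B,E,H,C,G,F] q_used=0 → run A
t=10: queue=[A,B,E,H,C,G,F] q_used=1 → run A
t=11: queue=[A,B,E,H,C,G,F] q_used=2 → run A
t=12: queue=[B,E,H,C,G,F,A] q_used=0 → run B
t=13: queue=[B,E,H,C,G,F,A] q_used=1 → run B
t=14: queue=[B,E,H,C,G,F,A] q_used=2 → run B
t=15: queue=[E,H,C,G,F,A,B] q_used=0 → run E
t=16: queue=[E,H,C,G,F,A,B] q_used=1 → run E
t=17: queue=[E,H,C,G,F,A,B] q_used=2 → run E
t=18: queue=[H,C,G,F,A,B,E] q_used=0 → run H
t=19: queue=[H,C,G,F,A,B,E] q_used=1 → run H
t=20: queue=[H,C,G,F,A,B,E] q_used=2 → run H
t=21: queue=[C,G,F,A,B,E,H] q_used=0 → run C
t=22: queue=[C,G,F,A,B,E,H] q_used=1 → run C
t=23: queue=[C,G,F,A,B,E,H] q_used=2 → run C
t=24: queue=[G,F,A,B,E,H,C] q_used=0 → run G
t=25: queue=[G,F,A,B,E,H,C] q_used=1 → run G
t=26: queue=[G,F,A,B,E,H,C] q_used=2 → run G
t=27: queue=[F,A,B,E,H,C,G] q_used=0 → run F
t=28: queue=[F,A,B,E,H,C,G] q_used=1 → run F
t=29: queue=[A,B,E,H,C,G] q_used=0 → run A
t=30: queue=[A,B,E,H,C,G] q_used=1 → run A
t=31: queue=[B,E,H,C,G] q_used=0 → run B
t=32: queue=[B,E,H,C,G] q_used=1 → run B
t=33: queue=[B,E,H,C,G] q_used=2 → run B
t=34: queue=[E,H,C,G] q_used=0 → run E
t=35: queue=[H,C,G] q_used=0 → run H
t=36: queue=[H,C,G] q_used=1 → run H
t=37: queue=[H,C,G] q_used=2 → run H
t=38: queue=[C,G,H] q_used=0 → run C
t=39: queue=[C,G,H] q_used=1 → run C
t=40: queue=[C,G,H] q_used=2 → run C
t=41: queue=[G,H,C] q_used=0 → run G
t=42: queue=[G,H,C] q_used=1 → run G
t=43: queue=[G,H,C] q_used=2 → run G
t=44: queue=[H,C,G] q_used=0 → run H
t=45: queue=[C,G] q_used=0 → run C
t=46: queue=[G] q_used=0 → run G
t=47: queue=[G] q_used=1 → run G
t=48: (idle)
t=49: (idle)

context switches = 19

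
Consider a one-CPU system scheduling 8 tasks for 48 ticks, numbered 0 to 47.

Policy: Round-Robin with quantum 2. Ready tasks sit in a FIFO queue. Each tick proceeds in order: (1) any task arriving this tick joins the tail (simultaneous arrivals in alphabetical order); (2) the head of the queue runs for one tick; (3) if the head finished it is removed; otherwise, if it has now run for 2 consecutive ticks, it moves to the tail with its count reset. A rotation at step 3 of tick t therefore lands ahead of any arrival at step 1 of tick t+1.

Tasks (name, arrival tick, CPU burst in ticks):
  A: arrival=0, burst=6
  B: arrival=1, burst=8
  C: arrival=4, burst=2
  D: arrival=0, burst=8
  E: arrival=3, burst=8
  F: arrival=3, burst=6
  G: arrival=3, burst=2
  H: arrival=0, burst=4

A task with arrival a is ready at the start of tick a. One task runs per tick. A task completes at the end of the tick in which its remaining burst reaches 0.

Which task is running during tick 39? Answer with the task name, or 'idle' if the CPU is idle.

t=0: queue=[A,D,H] q_used=0 → run A
t=1: queue=[A,D,H,B] q_used=1 → run A
t=2: queue=[D,H,B,A] q_used=0 → run D
t=3: queue=[D,H,B,A,E,F,G] q_used=1 → run D
t=4: queue=[H,B,A,E,F,G,D,C] q_used=0 → run H
t=5: queue=[H,B,A,E,F,G,D,C] q_used=1 → run H
t=6: queue=[B,A,E,F,G,D,C,H] q_used=0 → run B
t=7: queue=[B,A,E,F,G,D,C,H] q_used=1 → run B
t=8: queue=[A,E,F,G,D,C,H,B] q_used=0 → run A
t=9: queue=[A,E,F,G,D,C,H,B] q_used=1 → run A
t=10: queue=[E,F,G,D,C,H,B,A] q_used=0 → run E
t=11: queue=[E,F,G,D,C,H,B,A] q_used=1 → run E
t=12: queue=[F,G,D,C,H,B,A,E] q_used=0 → run F
t=13: queue=[F,G,D,C,H,B,A,E] q_used=1 → run F
t=14: queue=[G,D,C,H,B,A,E,F] q_used=0 → run G
t=15: queue=[G,D,C,H,B,A,E,F] q_used=1 → run G
t=16: queue=[D,C,H,B,A,E,F] q_used=0 → run D
t=17: queue=[D,C,H,B,A,E,F] q_used=1 → run D
t=18: queue=[C,H,B,A,E,F,D] q_used=0 → run C
t=19: queue=[C,H,B,A,E,F,D] q_used=1 → run C
t=20: queue=[H,B,A,E,F,D] q_used=0 → run H
t=21: queue=[H,B,A,E,F,D] q_used=1 → run H
t=22: queue=[B,A,E,F,D] q_used=0 → run B
t=23: queue=[B,A,E,F,D] q_used=1 → run B
t=24: queue=[A,E,F,D,B] q_used=0 → run A
t=25: queue=[A,E,F,D,B] q_used=1 → run A
t=26: queue=[E,F,D,B] q_used=0 → run E
t=27: queue=[E,F,D,B] q_used=1 → run E
t=28: queue=[F,D,B,E] q_used=0 → run F
t=29: queue=[F,D,B,E] q_used=1 → run F
t=30: queue=[D,B,E,F] q_used=0 → run D
t=31: queue=[D,B,E,F] q_used=1 → run D
t=32: queue=[B,E,F,D] q_used=0 → run B
t=33: queue=[B,E,F,D] q_used=1 → run B
t=34: queue=[E,F,D,B] q_used=0 → run E
t=35: queue=[E,F,D,B] q_used=1 → run E
t=36: queue=[F,D,B,E] q_used=0 → run F
t=37: queue=[F,D,B,E] q_used=1 → run F
t=38: queue=[D,B,E] q_used=0 → run D
t=39: queue=[D,B,E] q_used=1 → run D
t=40: queue=[B,E] q_used=0 → run B
t=41: queue=[B,E] q_used=1 → run B
t=42: queue=[E] q_used=0 → run E
t=43: queue=[E] q_used=1 → run E
t=44: (idle)
t=45: (idle)
t=46: (idle)
t=47: (idle)

running at tick 39 = D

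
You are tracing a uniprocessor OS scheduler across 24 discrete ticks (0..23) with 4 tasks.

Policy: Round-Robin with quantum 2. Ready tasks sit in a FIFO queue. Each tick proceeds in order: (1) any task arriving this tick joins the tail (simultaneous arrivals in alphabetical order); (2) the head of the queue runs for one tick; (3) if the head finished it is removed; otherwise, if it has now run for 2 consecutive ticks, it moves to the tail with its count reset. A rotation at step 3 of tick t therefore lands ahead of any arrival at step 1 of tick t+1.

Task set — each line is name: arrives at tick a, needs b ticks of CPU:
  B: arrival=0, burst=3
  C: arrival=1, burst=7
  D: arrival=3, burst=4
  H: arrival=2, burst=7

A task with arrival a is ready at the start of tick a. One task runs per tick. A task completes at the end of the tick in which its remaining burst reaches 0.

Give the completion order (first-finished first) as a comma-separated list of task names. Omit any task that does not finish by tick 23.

t=0: queue=[B] q_used=0 → run B
t=1: queue=[B,C] q_used=1 → run B
t=2: queue=[C,B,H] q_used=0 → run C
t=3: queue=[C,B,H,D] q_used=1 → run C
t=4: queue=[B,H,D,C] q_used=0 → run B
t=5: queue=[H,D,C] q_used=0 → run H
t=6: queue=[H,D,C] q_used=1 → run H
t=7: queue=[D,C,H] q_used=0 → run D
t=8: queue=[D,C,H] q_used=1 → run D
t=9: queue=[C,H,D] q_used=0 → run C
t=10: queue=[C,H,D] q_used=1 → run C
t=11: queue=[H,D,C] q_used=0 → run H
t=12: queue=[H,D,C] q_used=1 → run H
t=13: queue=[D,C,H] q_used=0 → run D
t=14: queue=[D,C,H] q_used=1 → run D
t=15: queue=[C,H] q_used=0 → run C
t=16: queue=[C,H] q_used=1 → run C
t=17: queue=[H,C] q_used=0 → run H
t=18: queue=[H,C] q_used=1 → run H
t=19: queue=[C,H] q_used=0 → run C
t=20: queue=[H] q_used=0 → run H
t=21: (idle)
t=22: (idle)
t=23: (idle)

completion order = B, D, C, H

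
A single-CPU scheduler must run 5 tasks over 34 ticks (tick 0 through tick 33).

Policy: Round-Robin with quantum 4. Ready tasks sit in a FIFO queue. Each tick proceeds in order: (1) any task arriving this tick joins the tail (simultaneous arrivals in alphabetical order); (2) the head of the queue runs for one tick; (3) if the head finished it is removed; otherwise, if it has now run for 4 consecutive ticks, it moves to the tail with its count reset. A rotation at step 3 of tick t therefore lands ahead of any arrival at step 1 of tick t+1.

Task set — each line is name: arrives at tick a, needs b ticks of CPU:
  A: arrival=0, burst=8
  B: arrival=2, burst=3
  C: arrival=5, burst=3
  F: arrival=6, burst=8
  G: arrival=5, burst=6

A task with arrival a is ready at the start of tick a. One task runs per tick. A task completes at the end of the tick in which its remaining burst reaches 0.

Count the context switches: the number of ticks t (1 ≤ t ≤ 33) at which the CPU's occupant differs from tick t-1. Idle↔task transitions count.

context switches = 8

t=0: queue=[A] q_used=0 → run A
t=1: queue=[A] q_used=1 → run A
t=2: queue=[A,B] q_used=2 → run A
t=3: queue=[A,B] q_used=3 → run A
t=4: queue=[B,A] q_used=0 → run B
t=5: queue=[B,A,C,G] q_used=1 → run B
t=6: queue=[B,A,C,G,F] q_used=2 → run B
t=7: queue=[A,C,G,F] q_used=0 → run A
t=8: queue=[A,C,G,F] q_used=1 → run A
t=9: queue=[A,C,G,F] q_used=2 → run A
t=10: queue=[A,C,G,F] q_used=3 → run A
t=11: queue=[C,G,F] q_used=0 → run C
t=12: queue=[C,G,F] q_used=1 → run C
t=13: queue=[C,G,F] q_used=2 → run C
t=14: queue=[G,F] q_used=0 → run G
t=15: queue=[G,F] q_used=1 → run G
t=16: queue=[G,F] q_used=2 → run G
t=17: queue=[G,F] q_used=3 → run G
t=18: queue=[F,G] q_used=0 → run F
t=19: queue=[F,G] q_used=1 → run F
t=20: queue=[F,G] q_used=2 → run F
t=21: queue=[F,G] q_used=3 → run F
t=22: queue=[G,F] q_used=0 → run G
t=23: queue=[G,F] q_used=1 → run G
t=24: queue=[F] q_used=0 → run F
t=25: queue=[F] q_used=1 → run F
t=26: queue=[F] q_used=2 → run F
t=27: queue=[F] q_used=3 → run F
t=28: (idle)
t=29: (idle)
t=30: (idle)
t=31: (idle)
t=32: (idle)
t=33: (idle)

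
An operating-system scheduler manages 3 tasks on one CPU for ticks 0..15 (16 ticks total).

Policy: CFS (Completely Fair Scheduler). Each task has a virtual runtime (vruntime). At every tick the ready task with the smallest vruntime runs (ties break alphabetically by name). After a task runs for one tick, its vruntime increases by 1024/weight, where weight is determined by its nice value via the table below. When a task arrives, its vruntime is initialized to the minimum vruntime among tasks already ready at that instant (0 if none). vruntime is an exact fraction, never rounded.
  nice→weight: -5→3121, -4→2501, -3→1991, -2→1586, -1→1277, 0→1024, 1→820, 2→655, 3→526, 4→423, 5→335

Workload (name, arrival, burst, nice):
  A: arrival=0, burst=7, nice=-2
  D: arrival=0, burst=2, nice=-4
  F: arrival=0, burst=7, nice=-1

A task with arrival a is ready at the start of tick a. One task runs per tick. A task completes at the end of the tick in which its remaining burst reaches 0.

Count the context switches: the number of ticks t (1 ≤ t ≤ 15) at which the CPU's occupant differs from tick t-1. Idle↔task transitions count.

t=0: vr[A=0 D=0 F=0] → run A
t=1: vr[A=512/793 D=0 F=0] → run D
t=2: vr[A=512/793 D=1024/2501 F=0] → run F
t=3: vr[A=512/793 D=1024/2501 F=1024/1277] → run D
t=4: vr[A=512/793 F=1024/1277] → run A
t=5: vr[A=1024/793 F=1024/1277] → run F
t=6: vr[A=1024/793 F=2048/1277] → run A
t=7: vr[A=1536/793 F=2048/1277] → run F
t=8: vr[A=1536/793 F=3072/1277] → run A
t=9: vr[A=2048/793 F=3072/1277] → run F
t=10: vr[A=2048/793 F=4096/1277] → run A
t=11: vr[A=2560/793 F=4096/1277] → run F
t=12: vr[A=2560/793 F=5120/1277] → run A
t=13: vr[A=3072/793 F=5120/1277] → run A
t=14: vr[F=5120/1277] → run F
t=15: vr[F=6144/1277] → run F

context switches = 13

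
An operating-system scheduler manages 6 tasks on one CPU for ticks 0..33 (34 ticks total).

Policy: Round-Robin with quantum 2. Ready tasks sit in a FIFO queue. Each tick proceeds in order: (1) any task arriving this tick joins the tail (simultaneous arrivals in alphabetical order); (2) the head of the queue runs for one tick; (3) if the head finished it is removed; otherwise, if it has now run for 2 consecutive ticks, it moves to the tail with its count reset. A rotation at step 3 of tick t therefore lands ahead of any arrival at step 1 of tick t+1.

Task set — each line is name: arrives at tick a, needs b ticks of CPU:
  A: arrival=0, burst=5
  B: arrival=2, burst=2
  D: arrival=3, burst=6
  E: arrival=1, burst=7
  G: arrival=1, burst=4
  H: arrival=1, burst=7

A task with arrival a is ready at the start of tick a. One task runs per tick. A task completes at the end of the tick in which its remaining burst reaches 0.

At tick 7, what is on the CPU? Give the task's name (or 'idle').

running at tick 7 = H

t=0: queue=[A] q_used=0 → run A
t=1: queue=[A,E,G,H] q_used=1 → run A
t=2: queue=[E,G,H,A,B] q_used=0 → run E
t=3: queue=[E,G,H,A,B,D] q_used=1 → run E
t=4: queue=[G,H,A,B,D,E] q_used=0 → run G
t=5: queue=[G,H,A,B,D,E] q_used=1 → run G
t=6: queue=[H,A,B,D,E,G] q_used=0 → run H
t=7: queue=[H,A,B,D,E,G] q_used=1 → run H
t=8: queue=[A,B,D,E,G,H] q_used=0 → run A
t=9: queue=[A,B,D,E,G,H] q_used=1 → run A
t=10: queue=[B,D,E,G,H,A] q_used=0 → run B
t=11: queue=[B,D,E,G,H,A] q_used=1 → run B
t=12: queue=[D,E,G,H,A] q_used=0 → run D
t=13: queue=[D,E,G,H,A] q_used=1 → run D
t=14: queue=[E,G,H,A,D] q_used=0 → run E
t=15: queue=[E,G,H,A,D] q_used=1 → run E
t=16: queue=[G,H,A,D,E] q_used=0 → run G
t=17: queue=[G,H,A,D,E] q_used=1 → run G
t=18: queue=[H,A,D,E] q_used=0 → run H
t=19: queue=[H,A,D,E] q_used=1 → run H
t=20: queue=[A,D,E,H] q_used=0 → run A
t=21: queue=[D,E,H] q_used=0 → run D
t=22: queue=[D,E,H] q_used=1 → run D
t=23: queue=[E,H,D] q_used=0 → run E
t=24: queue=[E,H,D] q_used=1 → run E
t=25: queue=[H,D,E] q_used=0 → run H
t=26: queue=[H,D,E] q_used=1 → run H
t=27: queue=[D,E,H] q_used=0 → run D
t=28: queue=[D,E,H] q_used=1 → run D
t=29: queue=[E,H] q_used=0 → run E
t=30: queue=[H] q_used=0 → run H
t=31: (idle)
t=32: (idle)
t=33: (idle)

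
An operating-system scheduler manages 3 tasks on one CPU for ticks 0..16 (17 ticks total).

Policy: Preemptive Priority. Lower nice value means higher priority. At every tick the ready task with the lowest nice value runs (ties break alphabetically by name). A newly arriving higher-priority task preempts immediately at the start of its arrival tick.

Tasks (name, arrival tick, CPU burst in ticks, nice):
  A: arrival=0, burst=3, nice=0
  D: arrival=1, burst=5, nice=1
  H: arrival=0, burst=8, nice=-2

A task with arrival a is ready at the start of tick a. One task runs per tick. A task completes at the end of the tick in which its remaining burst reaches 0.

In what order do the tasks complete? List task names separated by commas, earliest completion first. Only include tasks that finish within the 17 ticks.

completion order = H, A, D

t=0: ready={A,H} → run H
t=1: ready={A,D,H} → run H
t=2: ready={A,D,H} → run H
t=3: ready={A,D,H} → run H
t=4: ready={A,D,H} → run H
t=5: ready={A,D,H} → run H
t=6: ready={A,D,H} → run H
t=7: ready={A,D,H} → run H
t=8: ready={A,D} → run A
t=9: ready={A,D} → run A
t=10: ready={A,D} → run A
t=11: ready={D} → run D
t=12: ready={D} → run D
t=13: ready={D} → run D
t=14: ready={D} → run D
t=15: ready={D} → run D
t=16: (idle)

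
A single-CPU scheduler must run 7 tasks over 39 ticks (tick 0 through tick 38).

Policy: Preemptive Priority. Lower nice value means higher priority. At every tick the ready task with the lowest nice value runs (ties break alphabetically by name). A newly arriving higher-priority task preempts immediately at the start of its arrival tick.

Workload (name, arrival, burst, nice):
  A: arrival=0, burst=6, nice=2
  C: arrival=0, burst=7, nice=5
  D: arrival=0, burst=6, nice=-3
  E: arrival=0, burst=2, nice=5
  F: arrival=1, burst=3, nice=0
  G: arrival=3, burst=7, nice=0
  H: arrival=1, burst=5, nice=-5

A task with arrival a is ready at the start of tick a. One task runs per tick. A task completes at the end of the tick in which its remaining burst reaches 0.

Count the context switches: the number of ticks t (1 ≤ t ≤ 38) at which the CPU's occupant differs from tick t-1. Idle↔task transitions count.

context switches = 8

t=0: ready={A,C,D,E} → run D
t=1: ready={A,C,D,E,F,H} → run H
t=2: ready={A,C,D,E,F,H} → run H
t=3: ready={A,C,D,E,F,G,H} → run H
t=4: ready={A,C,D,E,F,G,H} → run H
t=5: ready={A,C,D,E,F,G,H} → run H
t=6: ready={A,C,D,E,F,G} → run D
t=7: ready={A,C,D,E,F,G} → run D
t=8: ready={A,C,D,E,F,G} → run D
t=9: ready={A,C,D,E,F,G} → run D
t=10: ready={A,C,D,E,F,G} → run D
t=11: ready={A,C,E,F,G} → run F
t=12: ready={A,C,E,F,G} → run F
t=13: ready={A,C,E,F,G} → run F
t=14: ready={A,C,E,G} → run G
t=15: ready={A,C,E,G} → run G
t=16: ready={A,C,E,G} → run G
t=17: ready={A,C,E,G} → run G
t=18: ready={A,C,E,G} → run G
t=19: ready={A,C,E,G} → run G
t=20: ready={A,C,E,G} → run G
t=21: ready={A,C,E} → run A
t=22: ready={A,C,E} → run A
t=23: ready={A,C,E} → run A
t=24: ready={A,C,E} → run A
t=25: ready={A,C,E} → run A
t=26: ready={A,C,E} → run A
t=27: ready={C,E} → run C
t=28: ready={C,E} → run C
t=29: ready={C,E} → run C
t=30: ready={C,E} → run C
t=31: ready={C,E} → run C
t=32: ready={C,E} → run C
t=33: ready={C,E} → run C
t=34: ready={E} → run E
t=35: ready={E} → run E
t=36: (idle)
t=37: (idle)
t=38: (idle)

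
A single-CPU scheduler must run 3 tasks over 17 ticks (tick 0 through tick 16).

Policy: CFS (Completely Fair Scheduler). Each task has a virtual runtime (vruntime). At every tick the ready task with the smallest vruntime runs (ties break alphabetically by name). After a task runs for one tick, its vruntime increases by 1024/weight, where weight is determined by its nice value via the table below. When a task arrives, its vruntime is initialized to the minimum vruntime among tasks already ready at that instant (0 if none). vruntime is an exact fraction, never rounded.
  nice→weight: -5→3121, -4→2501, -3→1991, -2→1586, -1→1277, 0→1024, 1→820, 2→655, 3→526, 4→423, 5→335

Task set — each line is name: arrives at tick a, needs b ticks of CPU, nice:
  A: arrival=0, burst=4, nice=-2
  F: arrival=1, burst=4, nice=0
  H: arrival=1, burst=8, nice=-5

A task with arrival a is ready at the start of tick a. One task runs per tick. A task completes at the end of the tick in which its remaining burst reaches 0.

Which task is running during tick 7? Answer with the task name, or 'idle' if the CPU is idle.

t=0: vr[A=0] → run A
t=1: vr[A=512/793 F=512/793 H=512/793] → run A
t=2: vr[A=1024/793 F=512/793 H=512/793] → run F
t=3: vr[A=1024/793 F=1305/793 H=512/793] → run H
t=4: vr[A=1024/793 F=1305/793 H=2409984/2474953] → run H
t=5: vr[A=1024/793 F=1305/793 H=3222016/2474953] → run A
t=6: vr[A=1536/793 F=1305/793 H=3222016/2474953] → run H
t=7: vr[A=1536/793 F=1305/793 H=4034048/2474953] → run H
t=8: vr[A=1536/793 F=1305/793 H=4846080/2474953] → run F
t=9: vr[A=1536/793 F=2098/793 H=4846080/2474953] → run A
t=10: vr[F=2098/793 H=4846080/2474953] → run H
t=11: vr[F=2098/793 H=5658112/2474953] → run H
t=12: vr[F=2098/793 H=6470144/2474953] → run H
t=13: vr[F=2098/793 H=7282176/2474953] → run F
t=14: vr[F=2891/793 H=7282176/2474953] → run H
t=15: vr[F=2891/793] → run F
t=16: (idle)

running at tick 7 = H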